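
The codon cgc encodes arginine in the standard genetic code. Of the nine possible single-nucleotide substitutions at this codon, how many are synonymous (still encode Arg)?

Position 1: none → 0 synonymous.
Position 2: none → 0 synonymous.
Position 3: CGU, CGA, CGG → 3 synonymous.
Total: 0 + 0 + 3 = 3.

3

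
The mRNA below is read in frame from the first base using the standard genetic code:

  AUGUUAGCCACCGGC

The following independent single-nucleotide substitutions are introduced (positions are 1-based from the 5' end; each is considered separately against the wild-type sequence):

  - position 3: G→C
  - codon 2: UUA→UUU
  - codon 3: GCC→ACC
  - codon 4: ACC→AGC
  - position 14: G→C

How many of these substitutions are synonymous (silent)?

Codon 1: AUG (Met) → AUC (Ile) — missense.
Codon 2: UUA (Leu) → UUU (Phe) — missense.
Codon 3: GCC (Ala) → ACC (Thr) — missense.
Codon 4: ACC (Thr) → AGC (Ser) — missense.
Codon 5: GGC (Gly) → GCC (Ala) — missense.
Synonymous: 0 of 5.

0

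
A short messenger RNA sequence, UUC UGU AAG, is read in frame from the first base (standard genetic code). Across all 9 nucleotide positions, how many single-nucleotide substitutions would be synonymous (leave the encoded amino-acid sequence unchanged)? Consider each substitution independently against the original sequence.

Codon 1 (UUC, Phe): 1 synonymous substitution.
Codon 2 (UGU, Cys): 1 synonymous substitution.
Codon 3 (AAG, Lys): 1 synonymous substitution.
Total: 1 + 1 + 1 = 3.

3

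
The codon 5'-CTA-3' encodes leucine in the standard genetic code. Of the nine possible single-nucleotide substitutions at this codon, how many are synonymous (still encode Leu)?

4

Position 1: TTA → 1 synonymous.
Position 2: none → 0 synonymous.
Position 3: CTT, CTC, CTG → 3 synonymous.
Total: 1 + 0 + 3 = 4.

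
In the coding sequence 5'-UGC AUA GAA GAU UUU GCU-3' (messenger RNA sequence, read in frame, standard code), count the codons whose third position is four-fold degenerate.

1

Codon 1 UGC (Cys): third position 2-fold.
Codon 2 AUA (Ile): third position 3-fold.
Codon 3 GAA (Glu): third position 2-fold.
Codon 4 GAU (Asp): third position 2-fold.
Codon 5 UUU (Phe): third position 2-fold.
Codon 6 GCU (Ala): third position 4-fold.
Four-fold degenerate third positions: 1.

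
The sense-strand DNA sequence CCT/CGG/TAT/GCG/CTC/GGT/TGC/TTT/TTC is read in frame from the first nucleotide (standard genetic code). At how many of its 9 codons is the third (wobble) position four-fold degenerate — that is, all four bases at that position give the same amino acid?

5

Codon 1 CCT (Pro): third position 4-fold.
Codon 2 CGG (Arg): third position 4-fold.
Codon 3 TAT (Tyr): third position 2-fold.
Codon 4 GCG (Ala): third position 4-fold.
Codon 5 CTC (Leu): third position 4-fold.
Codon 6 GGT (Gly): third position 4-fold.
Codon 7 TGC (Cys): third position 2-fold.
Codon 8 TTT (Phe): third position 2-fold.
Codon 9 TTC (Phe): third position 2-fold.
Four-fold degenerate third positions: 5.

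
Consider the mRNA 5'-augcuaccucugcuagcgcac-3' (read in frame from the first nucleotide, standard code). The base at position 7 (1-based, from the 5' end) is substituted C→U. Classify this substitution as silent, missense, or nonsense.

Position 7 falls in codon 3: CCU → Pro.
After the substitution the codon is UCU → Ser.
Pro ≠ Ser, so this is a missense mutation.

missense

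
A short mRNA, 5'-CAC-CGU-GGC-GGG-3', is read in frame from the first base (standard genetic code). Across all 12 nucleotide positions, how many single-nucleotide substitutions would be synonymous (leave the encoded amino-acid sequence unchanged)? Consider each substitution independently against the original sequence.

10

Codon 1 (CAC, His): 1 synonymous substitution.
Codon 2 (CGU, Arg): 3 synonymous substitutions.
Codon 3 (GGC, Gly): 3 synonymous substitutions.
Codon 4 (GGG, Gly): 3 synonymous substitutions.
Total: 1 + 3 + 3 + 3 = 10.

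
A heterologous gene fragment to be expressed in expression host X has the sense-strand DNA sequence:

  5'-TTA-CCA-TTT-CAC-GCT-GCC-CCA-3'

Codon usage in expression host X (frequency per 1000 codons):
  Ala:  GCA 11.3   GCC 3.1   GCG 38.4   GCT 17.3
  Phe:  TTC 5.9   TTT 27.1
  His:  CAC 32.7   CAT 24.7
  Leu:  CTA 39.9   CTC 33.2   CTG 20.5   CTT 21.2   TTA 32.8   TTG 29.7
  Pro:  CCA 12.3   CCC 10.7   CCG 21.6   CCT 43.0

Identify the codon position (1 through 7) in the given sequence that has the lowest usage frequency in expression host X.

6

Codon 1 TTA (Leu): 32.8 per 1000.
Codon 2 CCA (Pro): 12.3 per 1000.
Codon 3 TTT (Phe): 27.1 per 1000.
Codon 4 CAC (His): 32.7 per 1000.
Codon 5 GCT (Ala): 17.3 per 1000.
Codon 6 GCC (Ala): 3.1 per 1000.
Codon 7 CCA (Pro): 12.3 per 1000.
Lowest frequency is 3.1 at codon 6.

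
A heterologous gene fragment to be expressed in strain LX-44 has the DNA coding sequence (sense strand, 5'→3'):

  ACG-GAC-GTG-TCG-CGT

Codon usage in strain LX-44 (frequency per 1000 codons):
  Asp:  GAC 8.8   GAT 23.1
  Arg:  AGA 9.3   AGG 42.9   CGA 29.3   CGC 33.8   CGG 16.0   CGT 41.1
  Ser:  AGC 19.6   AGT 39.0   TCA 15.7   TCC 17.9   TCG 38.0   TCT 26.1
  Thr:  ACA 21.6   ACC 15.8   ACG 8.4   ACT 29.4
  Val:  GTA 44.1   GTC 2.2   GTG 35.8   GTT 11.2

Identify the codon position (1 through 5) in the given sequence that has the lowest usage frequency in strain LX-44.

1

Codon 1 ACG (Thr): 8.4 per 1000.
Codon 2 GAC (Asp): 8.8 per 1000.
Codon 3 GTG (Val): 35.8 per 1000.
Codon 4 TCG (Ser): 38.0 per 1000.
Codon 5 CGT (Arg): 41.1 per 1000.
Lowest frequency is 8.4 at codon 1.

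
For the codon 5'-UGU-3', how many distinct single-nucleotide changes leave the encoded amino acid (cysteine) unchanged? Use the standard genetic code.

1

Position 1: none → 0 synonymous.
Position 2: none → 0 synonymous.
Position 3: UGC → 1 synonymous.
Total: 0 + 0 + 1 = 1.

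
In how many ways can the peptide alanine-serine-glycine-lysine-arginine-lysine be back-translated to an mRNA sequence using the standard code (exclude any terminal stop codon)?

Ala: 4 codons.
Ser: 6 codons.
Gly: 4 codons.
Lys: 2 codons.
Arg: 6 codons.
Lys: 2 codons.
4 × 6 × 4 × 2 × 6 × 2 = 2304.

2304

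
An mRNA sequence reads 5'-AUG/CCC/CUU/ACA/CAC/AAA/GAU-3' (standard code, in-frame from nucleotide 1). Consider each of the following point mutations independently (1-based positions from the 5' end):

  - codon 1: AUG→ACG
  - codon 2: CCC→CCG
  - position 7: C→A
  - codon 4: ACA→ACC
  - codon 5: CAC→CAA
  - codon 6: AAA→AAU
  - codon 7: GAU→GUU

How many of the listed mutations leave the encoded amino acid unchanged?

2

Codon 1: AUG (Met) → ACG (Thr) — missense.
Codon 2: CCC (Pro) → CCG (Pro) — synonymous.
Codon 3: CUU (Leu) → AUU (Ile) — missense.
Codon 4: ACA (Thr) → ACC (Thr) — synonymous.
Codon 5: CAC (His) → CAA (Gln) — missense.
Codon 6: AAA (Lys) → AAU (Asn) — missense.
Codon 7: GAU (Asp) → GUU (Val) — missense.
Synonymous: 2 of 7.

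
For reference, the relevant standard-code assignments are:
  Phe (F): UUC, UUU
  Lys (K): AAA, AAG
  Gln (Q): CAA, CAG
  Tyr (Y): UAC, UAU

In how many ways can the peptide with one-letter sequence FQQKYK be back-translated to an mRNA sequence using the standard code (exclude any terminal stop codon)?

Phe: 2 codons.
Gln: 2 codons.
Gln: 2 codons.
Lys: 2 codons.
Tyr: 2 codons.
Lys: 2 codons.
2 × 2 × 2 × 2 × 2 × 2 = 64.

64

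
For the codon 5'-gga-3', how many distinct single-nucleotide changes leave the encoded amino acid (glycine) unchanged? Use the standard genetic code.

Position 1: none → 0 synonymous.
Position 2: none → 0 synonymous.
Position 3: GGU, GGC, GGG → 3 synonymous.
Total: 0 + 0 + 3 = 3.

3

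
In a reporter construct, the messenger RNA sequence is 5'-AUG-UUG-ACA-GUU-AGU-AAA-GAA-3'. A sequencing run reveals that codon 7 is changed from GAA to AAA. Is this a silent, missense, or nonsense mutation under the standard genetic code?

missense

Position 19 falls in codon 7: GAA → Glu.
After the substitution the codon is AAA → Lys.
Glu ≠ Lys, so this is a missense mutation.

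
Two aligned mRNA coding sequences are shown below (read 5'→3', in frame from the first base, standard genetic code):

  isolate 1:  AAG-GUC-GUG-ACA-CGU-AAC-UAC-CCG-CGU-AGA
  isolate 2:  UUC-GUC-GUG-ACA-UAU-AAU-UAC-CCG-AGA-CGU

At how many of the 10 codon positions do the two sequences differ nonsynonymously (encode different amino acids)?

Codon 1: AAG Lys / UUC Phe — nonsynonymous.
Codon 2: GUC Val / GUC Val — identical.
Codon 3: GUG Val / GUG Val — identical.
Codon 4: ACA Thr / ACA Thr — identical.
Codon 5: CGU Arg / UAU Tyr — nonsynonymous.
Codon 6: AAC Asn / AAU Asn — synonymous.
Codon 7: UAC Tyr / UAC Tyr — identical.
Codon 8: CCG Pro / CCG Pro — identical.
Codon 9: CGU Arg / AGA Arg — synonymous.
Codon 10: AGA Arg / CGU Arg — synonymous.
Nonsynonymous differences: 2.

2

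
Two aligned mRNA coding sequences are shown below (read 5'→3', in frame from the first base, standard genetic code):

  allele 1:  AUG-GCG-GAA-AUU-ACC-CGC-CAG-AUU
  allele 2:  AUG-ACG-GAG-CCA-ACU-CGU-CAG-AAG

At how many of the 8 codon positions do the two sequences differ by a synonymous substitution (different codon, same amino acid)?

3

Codon 1: AUG Met / AUG Met — identical.
Codon 2: GCG Ala / ACG Thr — nonsynonymous.
Codon 3: GAA Glu / GAG Glu — synonymous.
Codon 4: AUU Ile / CCA Pro — nonsynonymous.
Codon 5: ACC Thr / ACU Thr — synonymous.
Codon 6: CGC Arg / CGU Arg — synonymous.
Codon 7: CAG Gln / CAG Gln — identical.
Codon 8: AUU Ile / AAG Lys — nonsynonymous.
Synonymous differences: 3.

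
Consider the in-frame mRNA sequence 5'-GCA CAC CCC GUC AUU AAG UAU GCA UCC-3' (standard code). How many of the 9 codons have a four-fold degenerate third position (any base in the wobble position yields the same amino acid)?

5

Codon 1 GCA (Ala): third position 4-fold.
Codon 2 CAC (His): third position 2-fold.
Codon 3 CCC (Pro): third position 4-fold.
Codon 4 GUC (Val): third position 4-fold.
Codon 5 AUU (Ile): third position 3-fold.
Codon 6 AAG (Lys): third position 2-fold.
Codon 7 UAU (Tyr): third position 2-fold.
Codon 8 GCA (Ala): third position 4-fold.
Codon 9 UCC (Ser): third position 4-fold.
Four-fold degenerate third positions: 5.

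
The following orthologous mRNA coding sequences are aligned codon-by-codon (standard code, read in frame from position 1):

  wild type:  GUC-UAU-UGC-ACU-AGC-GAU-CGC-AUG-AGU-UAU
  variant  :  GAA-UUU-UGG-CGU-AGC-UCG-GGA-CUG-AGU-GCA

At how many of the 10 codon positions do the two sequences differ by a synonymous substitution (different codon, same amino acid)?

Codon 1: GUC Val / GAA Glu — nonsynonymous.
Codon 2: UAU Tyr / UUU Phe — nonsynonymous.
Codon 3: UGC Cys / UGG Trp — nonsynonymous.
Codon 4: ACU Thr / CGU Arg — nonsynonymous.
Codon 5: AGC Ser / AGC Ser — identical.
Codon 6: GAU Asp / UCG Ser — nonsynonymous.
Codon 7: CGC Arg / GGA Gly — nonsynonymous.
Codon 8: AUG Met / CUG Leu — nonsynonymous.
Codon 9: AGU Ser / AGU Ser — identical.
Codon 10: UAU Tyr / GCA Ala — nonsynonymous.
Synonymous differences: 0.

0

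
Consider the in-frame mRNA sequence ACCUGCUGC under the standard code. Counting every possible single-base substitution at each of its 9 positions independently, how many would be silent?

5

Codon 1 (ACC, Thr): 3 synonymous substitutions.
Codon 2 (UGC, Cys): 1 synonymous substitution.
Codon 3 (UGC, Cys): 1 synonymous substitution.
Total: 3 + 1 + 1 = 5.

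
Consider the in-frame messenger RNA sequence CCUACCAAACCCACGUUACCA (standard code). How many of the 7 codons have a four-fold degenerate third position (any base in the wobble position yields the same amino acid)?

5

Codon 1 CCU (Pro): third position 4-fold.
Codon 2 ACC (Thr): third position 4-fold.
Codon 3 AAA (Lys): third position 2-fold.
Codon 4 CCC (Pro): third position 4-fold.
Codon 5 ACG (Thr): third position 4-fold.
Codon 6 UUA (Leu): third position 2-fold.
Codon 7 CCA (Pro): third position 4-fold.
Four-fold degenerate third positions: 5.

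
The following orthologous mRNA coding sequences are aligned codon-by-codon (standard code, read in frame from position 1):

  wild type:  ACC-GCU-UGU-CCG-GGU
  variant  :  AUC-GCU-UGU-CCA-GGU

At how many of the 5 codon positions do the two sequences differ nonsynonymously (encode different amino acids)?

Codon 1: ACC Thr / AUC Ile — nonsynonymous.
Codon 2: GCU Ala / GCU Ala — identical.
Codon 3: UGU Cys / UGU Cys — identical.
Codon 4: CCG Pro / CCA Pro — synonymous.
Codon 5: GGU Gly / GGU Gly — identical.
Nonsynonymous differences: 1.

1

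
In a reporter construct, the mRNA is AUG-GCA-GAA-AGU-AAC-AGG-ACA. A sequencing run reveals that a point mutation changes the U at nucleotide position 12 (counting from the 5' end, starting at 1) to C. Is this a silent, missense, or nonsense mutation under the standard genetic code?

silent

Position 12 falls in codon 4: AGU → Ser.
After the substitution the codon is AGC → Ser.
Both encode Ser, so the change is synonymous.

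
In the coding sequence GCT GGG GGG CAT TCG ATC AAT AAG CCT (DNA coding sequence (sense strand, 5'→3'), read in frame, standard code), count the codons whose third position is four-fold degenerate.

5

Codon 1 GCT (Ala): third position 4-fold.
Codon 2 GGG (Gly): third position 4-fold.
Codon 3 GGG (Gly): third position 4-fold.
Codon 4 CAT (His): third position 2-fold.
Codon 5 TCG (Ser): third position 4-fold.
Codon 6 ATC (Ile): third position 3-fold.
Codon 7 AAT (Asn): third position 2-fold.
Codon 8 AAG (Lys): third position 2-fold.
Codon 9 CCT (Pro): third position 4-fold.
Four-fold degenerate third positions: 5.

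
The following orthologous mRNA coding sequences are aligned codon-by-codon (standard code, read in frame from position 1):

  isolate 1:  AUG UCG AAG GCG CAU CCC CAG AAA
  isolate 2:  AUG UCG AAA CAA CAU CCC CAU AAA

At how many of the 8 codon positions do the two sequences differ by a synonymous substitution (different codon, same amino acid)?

Codon 1: AUG Met / AUG Met — identical.
Codon 2: UCG Ser / UCG Ser — identical.
Codon 3: AAG Lys / AAA Lys — synonymous.
Codon 4: GCG Ala / CAA Gln — nonsynonymous.
Codon 5: CAU His / CAU His — identical.
Codon 6: CCC Pro / CCC Pro — identical.
Codon 7: CAG Gln / CAU His — nonsynonymous.
Codon 8: AAA Lys / AAA Lys — identical.
Synonymous differences: 1.

1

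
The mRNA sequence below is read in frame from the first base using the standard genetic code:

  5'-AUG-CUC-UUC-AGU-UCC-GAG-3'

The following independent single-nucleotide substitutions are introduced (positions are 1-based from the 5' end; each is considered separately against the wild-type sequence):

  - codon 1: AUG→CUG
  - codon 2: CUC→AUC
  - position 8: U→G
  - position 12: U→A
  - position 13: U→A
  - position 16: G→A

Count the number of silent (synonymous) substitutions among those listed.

Codon 1: AUG (Met) → CUG (Leu) — missense.
Codon 2: CUC (Leu) → AUC (Ile) — missense.
Codon 3: UUC (Phe) → UGC (Cys) — missense.
Codon 4: AGU (Ser) → AGA (Arg) — missense.
Codon 5: UCC (Ser) → ACC (Thr) — missense.
Codon 6: GAG (Glu) → AAG (Lys) — missense.
Synonymous: 0 of 6.

0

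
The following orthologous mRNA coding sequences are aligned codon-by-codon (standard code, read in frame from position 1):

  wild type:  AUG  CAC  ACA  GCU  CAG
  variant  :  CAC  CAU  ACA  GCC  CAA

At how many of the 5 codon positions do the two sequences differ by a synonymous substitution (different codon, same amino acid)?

3

Codon 1: AUG Met / CAC His — nonsynonymous.
Codon 2: CAC His / CAU His — synonymous.
Codon 3: ACA Thr / ACA Thr — identical.
Codon 4: GCU Ala / GCC Ala — synonymous.
Codon 5: CAG Gln / CAA Gln — synonymous.
Synonymous differences: 3.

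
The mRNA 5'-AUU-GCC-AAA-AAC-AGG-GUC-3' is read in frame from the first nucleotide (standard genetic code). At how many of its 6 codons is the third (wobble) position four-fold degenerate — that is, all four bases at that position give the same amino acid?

Codon 1 AUU (Ile): third position 3-fold.
Codon 2 GCC (Ala): third position 4-fold.
Codon 3 AAA (Lys): third position 2-fold.
Codon 4 AAC (Asn): third position 2-fold.
Codon 5 AGG (Arg): third position 2-fold.
Codon 6 GUC (Val): third position 4-fold.
Four-fold degenerate third positions: 2.

2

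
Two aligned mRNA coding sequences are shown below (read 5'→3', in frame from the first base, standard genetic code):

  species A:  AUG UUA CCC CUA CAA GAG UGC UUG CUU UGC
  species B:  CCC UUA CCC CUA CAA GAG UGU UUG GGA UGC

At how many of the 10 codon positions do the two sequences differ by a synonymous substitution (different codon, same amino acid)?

1

Codon 1: AUG Met / CCC Pro — nonsynonymous.
Codon 2: UUA Leu / UUA Leu — identical.
Codon 3: CCC Pro / CCC Pro — identical.
Codon 4: CUA Leu / CUA Leu — identical.
Codon 5: CAA Gln / CAA Gln — identical.
Codon 6: GAG Glu / GAG Glu — identical.
Codon 7: UGC Cys / UGU Cys — synonymous.
Codon 8: UUG Leu / UUG Leu — identical.
Codon 9: CUU Leu / GGA Gly — nonsynonymous.
Codon 10: UGC Cys / UGC Cys — identical.
Synonymous differences: 1.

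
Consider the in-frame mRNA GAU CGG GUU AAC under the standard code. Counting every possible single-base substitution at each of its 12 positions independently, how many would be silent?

9

Codon 1 (GAU, Asp): 1 synonymous substitution.
Codon 2 (CGG, Arg): 4 synonymous substitutions.
Codon 3 (GUU, Val): 3 synonymous substitutions.
Codon 4 (AAC, Asn): 1 synonymous substitution.
Total: 1 + 4 + 3 + 1 = 9.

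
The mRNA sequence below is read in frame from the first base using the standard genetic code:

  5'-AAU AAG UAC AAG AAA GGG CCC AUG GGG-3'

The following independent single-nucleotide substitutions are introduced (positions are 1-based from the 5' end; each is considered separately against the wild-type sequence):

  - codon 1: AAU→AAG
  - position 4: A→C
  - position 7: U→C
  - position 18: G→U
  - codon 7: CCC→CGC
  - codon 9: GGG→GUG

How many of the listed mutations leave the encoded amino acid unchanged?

Codon 1: AAU (Asn) → AAG (Lys) — missense.
Codon 2: AAG (Lys) → CAG (Gln) — missense.
Codon 3: UAC (Tyr) → CAC (His) — missense.
Codon 6: GGG (Gly) → GGU (Gly) — synonymous.
Codon 7: CCC (Pro) → CGC (Arg) — missense.
Codon 9: GGG (Gly) → GUG (Val) — missense.
Synonymous: 1 of 6.

1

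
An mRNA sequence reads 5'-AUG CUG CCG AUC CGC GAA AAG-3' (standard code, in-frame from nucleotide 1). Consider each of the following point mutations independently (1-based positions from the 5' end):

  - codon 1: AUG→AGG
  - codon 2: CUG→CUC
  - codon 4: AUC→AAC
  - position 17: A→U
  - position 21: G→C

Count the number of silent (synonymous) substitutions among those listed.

Codon 1: AUG (Met) → AGG (Arg) — missense.
Codon 2: CUG (Leu) → CUC (Leu) — synonymous.
Codon 4: AUC (Ile) → AAC (Asn) — missense.
Codon 6: GAA (Glu) → GUA (Val) — missense.
Codon 7: AAG (Lys) → AAC (Asn) — missense.
Synonymous: 1 of 5.

1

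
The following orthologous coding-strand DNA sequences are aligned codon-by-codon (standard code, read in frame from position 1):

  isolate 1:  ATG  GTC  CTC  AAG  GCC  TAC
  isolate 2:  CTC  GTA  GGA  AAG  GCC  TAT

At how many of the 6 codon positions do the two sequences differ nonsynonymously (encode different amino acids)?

2

Codon 1: ATG Met / CTC Leu — nonsynonymous.
Codon 2: GTC Val / GTA Val — synonymous.
Codon 3: CTC Leu / GGA Gly — nonsynonymous.
Codon 4: AAG Lys / AAG Lys — identical.
Codon 5: GCC Ala / GCC Ala — identical.
Codon 6: TAC Tyr / TAT Tyr — synonymous.
Nonsynonymous differences: 2.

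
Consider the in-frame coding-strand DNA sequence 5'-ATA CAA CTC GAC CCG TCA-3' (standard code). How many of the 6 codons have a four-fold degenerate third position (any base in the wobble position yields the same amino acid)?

Codon 1 ATA (Ile): third position 3-fold.
Codon 2 CAA (Gln): third position 2-fold.
Codon 3 CTC (Leu): third position 4-fold.
Codon 4 GAC (Asp): third position 2-fold.
Codon 5 CCG (Pro): third position 4-fold.
Codon 6 TCA (Ser): third position 4-fold.
Four-fold degenerate third positions: 3.

3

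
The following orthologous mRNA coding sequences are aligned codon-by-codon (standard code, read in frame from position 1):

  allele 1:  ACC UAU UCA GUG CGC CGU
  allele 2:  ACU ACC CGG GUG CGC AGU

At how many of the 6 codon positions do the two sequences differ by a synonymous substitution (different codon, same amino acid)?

1

Codon 1: ACC Thr / ACU Thr — synonymous.
Codon 2: UAU Tyr / ACC Thr — nonsynonymous.
Codon 3: UCA Ser / CGG Arg — nonsynonymous.
Codon 4: GUG Val / GUG Val — identical.
Codon 5: CGC Arg / CGC Arg — identical.
Codon 6: CGU Arg / AGU Ser — nonsynonymous.
Synonymous differences: 1.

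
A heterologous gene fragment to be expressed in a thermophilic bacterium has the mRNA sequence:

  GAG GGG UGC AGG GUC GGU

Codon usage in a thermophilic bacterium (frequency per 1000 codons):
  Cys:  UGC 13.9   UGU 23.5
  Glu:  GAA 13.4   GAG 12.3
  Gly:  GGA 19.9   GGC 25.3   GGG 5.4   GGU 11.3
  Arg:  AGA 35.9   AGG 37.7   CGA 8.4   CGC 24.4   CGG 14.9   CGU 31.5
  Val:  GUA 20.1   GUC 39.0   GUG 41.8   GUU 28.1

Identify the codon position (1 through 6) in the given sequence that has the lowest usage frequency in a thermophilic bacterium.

Codon 1 GAG (Glu): 12.3 per 1000.
Codon 2 GGG (Gly): 5.4 per 1000.
Codon 3 UGC (Cys): 13.9 per 1000.
Codon 4 AGG (Arg): 37.7 per 1000.
Codon 5 GUC (Val): 39.0 per 1000.
Codon 6 GGU (Gly): 11.3 per 1000.
Lowest frequency is 5.4 at codon 2.

2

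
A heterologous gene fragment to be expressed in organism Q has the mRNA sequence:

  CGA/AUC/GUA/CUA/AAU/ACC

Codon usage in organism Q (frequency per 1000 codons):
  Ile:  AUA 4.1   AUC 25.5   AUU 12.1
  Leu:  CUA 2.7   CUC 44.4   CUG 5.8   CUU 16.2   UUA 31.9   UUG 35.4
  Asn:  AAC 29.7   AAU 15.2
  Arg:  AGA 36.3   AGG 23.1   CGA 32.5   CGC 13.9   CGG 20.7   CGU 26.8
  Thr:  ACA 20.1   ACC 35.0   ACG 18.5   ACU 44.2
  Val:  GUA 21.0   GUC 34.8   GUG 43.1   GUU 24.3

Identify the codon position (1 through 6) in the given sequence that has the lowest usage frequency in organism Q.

4

Codon 1 CGA (Arg): 32.5 per 1000.
Codon 2 AUC (Ile): 25.5 per 1000.
Codon 3 GUA (Val): 21.0 per 1000.
Codon 4 CUA (Leu): 2.7 per 1000.
Codon 5 AAU (Asn): 15.2 per 1000.
Codon 6 ACC (Thr): 35.0 per 1000.
Lowest frequency is 2.7 at codon 4.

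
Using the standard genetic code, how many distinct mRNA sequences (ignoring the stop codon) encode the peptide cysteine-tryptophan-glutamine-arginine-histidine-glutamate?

Cys: 2 codons.
Trp: 1 codon.
Gln: 2 codons.
Arg: 6 codons.
His: 2 codons.
Glu: 2 codons.
2 × 1 × 2 × 6 × 2 × 2 = 96.

96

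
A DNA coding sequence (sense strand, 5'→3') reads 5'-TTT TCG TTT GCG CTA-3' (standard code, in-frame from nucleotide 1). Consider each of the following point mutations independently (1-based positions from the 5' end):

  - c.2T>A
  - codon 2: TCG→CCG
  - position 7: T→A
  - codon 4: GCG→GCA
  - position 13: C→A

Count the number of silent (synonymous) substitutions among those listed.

1

Codon 1: TTT (Phe) → TAT (Tyr) — missense.
Codon 2: TCG (Ser) → CCG (Pro) — missense.
Codon 3: TTT (Phe) → ATT (Ile) — missense.
Codon 4: GCG (Ala) → GCA (Ala) — synonymous.
Codon 5: CTA (Leu) → ATA (Ile) — missense.
Synonymous: 1 of 5.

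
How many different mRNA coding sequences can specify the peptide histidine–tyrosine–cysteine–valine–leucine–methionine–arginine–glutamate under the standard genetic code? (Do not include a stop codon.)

2304

His: 2 codons.
Tyr: 2 codons.
Cys: 2 codons.
Val: 4 codons.
Leu: 6 codons.
Met: 1 codon.
Arg: 6 codons.
Glu: 2 codons.
2 × 2 × 2 × 4 × 6 × 1 × 6 × 2 = 2304.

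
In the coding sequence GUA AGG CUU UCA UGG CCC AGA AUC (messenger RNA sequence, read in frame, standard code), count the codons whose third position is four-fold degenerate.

4

Codon 1 GUA (Val): third position 4-fold.
Codon 2 AGG (Arg): third position 2-fold.
Codon 3 CUU (Leu): third position 4-fold.
Codon 4 UCA (Ser): third position 4-fold.
Codon 5 UGG (Trp): third position 1-fold.
Codon 6 CCC (Pro): third position 4-fold.
Codon 7 AGA (Arg): third position 2-fold.
Codon 8 AUC (Ile): third position 3-fold.
Four-fold degenerate third positions: 4.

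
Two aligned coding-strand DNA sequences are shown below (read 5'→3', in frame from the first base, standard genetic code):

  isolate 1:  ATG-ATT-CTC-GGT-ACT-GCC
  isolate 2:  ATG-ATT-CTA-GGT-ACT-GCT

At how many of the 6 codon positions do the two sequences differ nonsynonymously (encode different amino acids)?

0

Codon 1: ATG Met / ATG Met — identical.
Codon 2: ATT Ile / ATT Ile — identical.
Codon 3: CTC Leu / CTA Leu — synonymous.
Codon 4: GGT Gly / GGT Gly — identical.
Codon 5: ACT Thr / ACT Thr — identical.
Codon 6: GCC Ala / GCT Ala — synonymous.
Nonsynonymous differences: 0.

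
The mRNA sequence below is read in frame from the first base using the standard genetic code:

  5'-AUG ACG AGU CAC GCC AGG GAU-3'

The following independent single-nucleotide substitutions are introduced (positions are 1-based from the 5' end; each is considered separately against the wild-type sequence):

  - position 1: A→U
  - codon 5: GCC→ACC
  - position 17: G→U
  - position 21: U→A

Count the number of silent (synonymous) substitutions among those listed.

0

Codon 1: AUG (Met) → UUG (Leu) — missense.
Codon 5: GCC (Ala) → ACC (Thr) — missense.
Codon 6: AGG (Arg) → AUG (Met) — missense.
Codon 7: GAU (Asp) → GAA (Glu) — missense.
Synonymous: 0 of 4.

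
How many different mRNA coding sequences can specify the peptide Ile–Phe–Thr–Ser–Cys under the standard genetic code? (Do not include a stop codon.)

Ile: 3 codons.
Phe: 2 codons.
Thr: 4 codons.
Ser: 6 codons.
Cys: 2 codons.
3 × 2 × 4 × 6 × 2 = 288.

288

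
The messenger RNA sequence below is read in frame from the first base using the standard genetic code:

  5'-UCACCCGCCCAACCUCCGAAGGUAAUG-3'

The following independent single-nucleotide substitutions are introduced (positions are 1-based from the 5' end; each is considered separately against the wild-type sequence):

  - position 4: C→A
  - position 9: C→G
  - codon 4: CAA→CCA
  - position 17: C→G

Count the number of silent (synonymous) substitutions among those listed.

Codon 2: CCC (Pro) → ACC (Thr) — missense.
Codon 3: GCC (Ala) → GCG (Ala) — synonymous.
Codon 4: CAA (Gln) → CCA (Pro) — missense.
Codon 6: CCG (Pro) → CGG (Arg) — missense.
Synonymous: 1 of 4.

1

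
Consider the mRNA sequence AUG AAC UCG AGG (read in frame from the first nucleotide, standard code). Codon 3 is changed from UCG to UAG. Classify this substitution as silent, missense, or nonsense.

nonsense

Position 8 falls in codon 3: UCG → Ser.
After the substitution the codon is UAG → Stop.
The new codon is a stop codon, so this is a nonsense mutation.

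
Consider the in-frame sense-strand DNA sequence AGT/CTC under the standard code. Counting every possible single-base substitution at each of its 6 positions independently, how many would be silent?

4

Codon 1 (AGT, Ser): 1 synonymous substitution.
Codon 2 (CTC, Leu): 3 synonymous substitutions.
Total: 1 + 3 = 4.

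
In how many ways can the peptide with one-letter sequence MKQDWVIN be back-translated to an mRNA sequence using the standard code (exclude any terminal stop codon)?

192

Met: 1 codon.
Lys: 2 codons.
Gln: 2 codons.
Asp: 2 codons.
Trp: 1 codon.
Val: 4 codons.
Ile: 3 codons.
Asn: 2 codons.
1 × 2 × 2 × 2 × 1 × 4 × 3 × 2 = 192.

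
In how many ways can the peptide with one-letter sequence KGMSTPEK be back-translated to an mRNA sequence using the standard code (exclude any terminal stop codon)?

Lys: 2 codons.
Gly: 4 codons.
Met: 1 codon.
Ser: 6 codons.
Thr: 4 codons.
Pro: 4 codons.
Glu: 2 codons.
Lys: 2 codons.
2 × 4 × 1 × 6 × 4 × 4 × 2 × 2 = 3072.

3072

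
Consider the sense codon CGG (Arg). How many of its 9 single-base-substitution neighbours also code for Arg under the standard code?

4

Position 1: AGG → 1 synonymous.
Position 2: none → 0 synonymous.
Position 3: CGU, CGC, CGA → 3 synonymous.
Total: 1 + 0 + 3 = 4.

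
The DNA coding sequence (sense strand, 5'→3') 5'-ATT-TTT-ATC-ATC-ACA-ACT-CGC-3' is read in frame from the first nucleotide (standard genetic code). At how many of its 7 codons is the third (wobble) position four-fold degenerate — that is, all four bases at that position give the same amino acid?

3

Codon 1 ATT (Ile): third position 3-fold.
Codon 2 TTT (Phe): third position 2-fold.
Codon 3 ATC (Ile): third position 3-fold.
Codon 4 ATC (Ile): third position 3-fold.
Codon 5 ACA (Thr): third position 4-fold.
Codon 6 ACT (Thr): third position 4-fold.
Codon 7 CGC (Arg): third position 4-fold.
Four-fold degenerate third positions: 3.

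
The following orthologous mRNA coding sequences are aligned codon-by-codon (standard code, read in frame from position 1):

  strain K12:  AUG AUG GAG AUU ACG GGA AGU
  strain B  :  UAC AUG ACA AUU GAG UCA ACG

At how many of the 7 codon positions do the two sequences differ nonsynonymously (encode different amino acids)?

Codon 1: AUG Met / UAC Tyr — nonsynonymous.
Codon 2: AUG Met / AUG Met — identical.
Codon 3: GAG Glu / ACA Thr — nonsynonymous.
Codon 4: AUU Ile / AUU Ile — identical.
Codon 5: ACG Thr / GAG Glu — nonsynonymous.
Codon 6: GGA Gly / UCA Ser — nonsynonymous.
Codon 7: AGU Ser / ACG Thr — nonsynonymous.
Nonsynonymous differences: 5.

5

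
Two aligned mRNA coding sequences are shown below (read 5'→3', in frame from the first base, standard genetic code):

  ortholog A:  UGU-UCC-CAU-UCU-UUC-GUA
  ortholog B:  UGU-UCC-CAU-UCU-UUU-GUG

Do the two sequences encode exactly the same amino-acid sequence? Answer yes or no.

Codon 1: UGU Cys / UGU Cys — identical.
Codon 2: UCC Ser / UCC Ser — identical.
Codon 3: CAU His / CAU His — identical.
Codon 4: UCU Ser / UCU Ser — identical.
Codon 5: UUC Phe / UUU Phe — synonymous.
Codon 6: GUA Val / GUG Val — synonymous.
Nonsynonymous differences: 0 → same protein.

yes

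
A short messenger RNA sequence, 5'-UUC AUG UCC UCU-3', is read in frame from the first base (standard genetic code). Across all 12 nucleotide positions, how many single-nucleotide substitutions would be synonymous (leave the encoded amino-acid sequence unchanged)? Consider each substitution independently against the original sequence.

7

Codon 1 (UUC, Phe): 1 synonymous substitution.
Codon 2 (AUG, Met): 0 synonymous substitutions.
Codon 3 (UCC, Ser): 3 synonymous substitutions.
Codon 4 (UCU, Ser): 3 synonymous substitutions.
Total: 1 + 0 + 3 + 3 = 7.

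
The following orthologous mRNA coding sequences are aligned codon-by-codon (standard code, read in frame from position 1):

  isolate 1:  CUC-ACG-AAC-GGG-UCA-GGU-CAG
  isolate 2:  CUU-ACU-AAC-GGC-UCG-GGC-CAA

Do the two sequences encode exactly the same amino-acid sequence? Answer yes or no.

Codon 1: CUC Leu / CUU Leu — synonymous.
Codon 2: ACG Thr / ACU Thr — synonymous.
Codon 3: AAC Asn / AAC Asn — identical.
Codon 4: GGG Gly / GGC Gly — synonymous.
Codon 5: UCA Ser / UCG Ser — synonymous.
Codon 6: GGU Gly / GGC Gly — synonymous.
Codon 7: CAG Gln / CAA Gln — synonymous.
Nonsynonymous differences: 0 → same protein.

yes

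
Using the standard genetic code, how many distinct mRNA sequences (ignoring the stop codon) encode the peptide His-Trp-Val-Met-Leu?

48

His: 2 codons.
Trp: 1 codon.
Val: 4 codons.
Met: 1 codon.
Leu: 6 codons.
2 × 1 × 4 × 1 × 6 = 48.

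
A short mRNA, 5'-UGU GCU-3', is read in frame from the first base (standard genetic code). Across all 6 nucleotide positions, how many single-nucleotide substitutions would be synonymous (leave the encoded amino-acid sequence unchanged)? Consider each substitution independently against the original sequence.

4

Codon 1 (UGU, Cys): 1 synonymous substitution.
Codon 2 (GCU, Ala): 3 synonymous substitutions.
Total: 1 + 3 = 4.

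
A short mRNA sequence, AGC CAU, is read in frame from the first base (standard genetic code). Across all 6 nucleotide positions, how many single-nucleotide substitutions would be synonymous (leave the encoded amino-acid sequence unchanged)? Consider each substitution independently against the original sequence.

Codon 1 (AGC, Ser): 1 synonymous substitution.
Codon 2 (CAU, His): 1 synonymous substitution.
Total: 1 + 1 = 2.

2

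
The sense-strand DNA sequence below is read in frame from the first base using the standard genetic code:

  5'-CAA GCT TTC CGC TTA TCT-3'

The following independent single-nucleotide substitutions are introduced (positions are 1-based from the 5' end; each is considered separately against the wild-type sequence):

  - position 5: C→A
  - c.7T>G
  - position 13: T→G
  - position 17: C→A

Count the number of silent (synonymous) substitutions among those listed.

Codon 2: GCT (Ala) → GAT (Asp) — missense.
Codon 3: TTC (Phe) → GTC (Val) — missense.
Codon 5: TTA (Leu) → GTA (Val) — missense.
Codon 6: TCT (Ser) → TAT (Tyr) — missense.
Synonymous: 0 of 4.

0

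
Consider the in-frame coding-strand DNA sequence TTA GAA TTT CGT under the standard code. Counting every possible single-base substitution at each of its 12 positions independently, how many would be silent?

Codon 1 (TTA, Leu): 2 synonymous substitutions.
Codon 2 (GAA, Glu): 1 synonymous substitution.
Codon 3 (TTT, Phe): 1 synonymous substitution.
Codon 4 (CGT, Arg): 3 synonymous substitutions.
Total: 2 + 1 + 1 + 3 = 7.

7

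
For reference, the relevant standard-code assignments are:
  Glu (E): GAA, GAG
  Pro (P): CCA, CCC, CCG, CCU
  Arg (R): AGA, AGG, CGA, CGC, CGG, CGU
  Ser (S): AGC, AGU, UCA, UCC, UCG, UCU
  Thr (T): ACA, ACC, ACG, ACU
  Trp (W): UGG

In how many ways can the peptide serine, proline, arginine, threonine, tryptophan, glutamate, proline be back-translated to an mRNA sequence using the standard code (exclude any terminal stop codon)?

4608

Ser: 6 codons.
Pro: 4 codons.
Arg: 6 codons.
Thr: 4 codons.
Trp: 1 codon.
Glu: 2 codons.
Pro: 4 codons.
6 × 4 × 6 × 4 × 1 × 2 × 4 = 4608.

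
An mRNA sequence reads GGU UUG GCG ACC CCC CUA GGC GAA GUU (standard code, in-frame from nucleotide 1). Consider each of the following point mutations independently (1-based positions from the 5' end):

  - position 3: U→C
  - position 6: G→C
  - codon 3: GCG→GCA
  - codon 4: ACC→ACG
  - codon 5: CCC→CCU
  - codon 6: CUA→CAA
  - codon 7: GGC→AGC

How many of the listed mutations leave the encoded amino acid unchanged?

4

Codon 1: GGU (Gly) → GGC (Gly) — synonymous.
Codon 2: UUG (Leu) → UUC (Phe) — missense.
Codon 3: GCG (Ala) → GCA (Ala) — synonymous.
Codon 4: ACC (Thr) → ACG (Thr) — synonymous.
Codon 5: CCC (Pro) → CCU (Pro) — synonymous.
Codon 6: CUA (Leu) → CAA (Gln) — missense.
Codon 7: GGC (Gly) → AGC (Ser) — missense.
Synonymous: 4 of 7.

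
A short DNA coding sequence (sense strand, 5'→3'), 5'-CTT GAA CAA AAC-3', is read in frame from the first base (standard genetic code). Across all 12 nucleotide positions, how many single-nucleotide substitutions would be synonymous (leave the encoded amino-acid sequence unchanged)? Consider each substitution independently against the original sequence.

6

Codon 1 (CTT, Leu): 3 synonymous substitutions.
Codon 2 (GAA, Glu): 1 synonymous substitution.
Codon 3 (CAA, Gln): 1 synonymous substitution.
Codon 4 (AAC, Asn): 1 synonymous substitution.
Total: 3 + 1 + 1 + 1 = 6.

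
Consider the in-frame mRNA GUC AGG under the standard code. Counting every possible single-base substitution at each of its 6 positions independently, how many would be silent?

Codon 1 (GUC, Val): 3 synonymous substitutions.
Codon 2 (AGG, Arg): 2 synonymous substitutions.
Total: 3 + 2 = 5.

5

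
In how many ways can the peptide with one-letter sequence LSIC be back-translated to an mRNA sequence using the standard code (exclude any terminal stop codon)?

216

Leu: 6 codons.
Ser: 6 codons.
Ile: 3 codons.
Cys: 2 codons.
6 × 6 × 3 × 2 = 216.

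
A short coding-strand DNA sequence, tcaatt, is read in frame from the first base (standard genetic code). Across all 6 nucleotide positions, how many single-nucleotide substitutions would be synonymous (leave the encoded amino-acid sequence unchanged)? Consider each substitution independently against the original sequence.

5

Codon 1 (TCA, Ser): 3 synonymous substitutions.
Codon 2 (ATT, Ile): 2 synonymous substitutions.
Total: 3 + 2 = 5.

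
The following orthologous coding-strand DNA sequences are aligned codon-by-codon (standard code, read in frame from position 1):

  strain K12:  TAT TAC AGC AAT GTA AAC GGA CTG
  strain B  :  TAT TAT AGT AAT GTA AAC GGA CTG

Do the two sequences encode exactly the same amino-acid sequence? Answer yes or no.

Codon 1: TAT Tyr / TAT Tyr — identical.
Codon 2: TAC Tyr / TAT Tyr — synonymous.
Codon 3: AGC Ser / AGT Ser — synonymous.
Codon 4: AAT Asn / AAT Asn — identical.
Codon 5: GTA Val / GTA Val — identical.
Codon 6: AAC Asn / AAC Asn — identical.
Codon 7: GGA Gly / GGA Gly — identical.
Codon 8: CTG Leu / CTG Leu — identical.
Nonsynonymous differences: 0 → same protein.

yes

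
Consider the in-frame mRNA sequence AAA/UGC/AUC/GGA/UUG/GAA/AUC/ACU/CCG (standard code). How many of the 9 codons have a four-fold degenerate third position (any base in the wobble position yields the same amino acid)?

Codon 1 AAA (Lys): third position 2-fold.
Codon 2 UGC (Cys): third position 2-fold.
Codon 3 AUC (Ile): third position 3-fold.
Codon 4 GGA (Gly): third position 4-fold.
Codon 5 UUG (Leu): third position 2-fold.
Codon 6 GAA (Glu): third position 2-fold.
Codon 7 AUC (Ile): third position 3-fold.
Codon 8 ACU (Thr): third position 4-fold.
Codon 9 CCG (Pro): third position 4-fold.
Four-fold degenerate third positions: 3.

3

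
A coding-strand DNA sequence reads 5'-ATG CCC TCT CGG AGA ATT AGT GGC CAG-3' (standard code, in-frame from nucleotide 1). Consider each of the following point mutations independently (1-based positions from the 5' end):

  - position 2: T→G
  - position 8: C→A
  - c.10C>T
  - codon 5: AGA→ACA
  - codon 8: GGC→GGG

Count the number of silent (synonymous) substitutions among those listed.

1

Codon 1: ATG (Met) → AGG (Arg) — missense.
Codon 3: TCT (Ser) → TAT (Tyr) — missense.
Codon 4: CGG (Arg) → TGG (Trp) — missense.
Codon 5: AGA (Arg) → ACA (Thr) — missense.
Codon 8: GGC (Gly) → GGG (Gly) — synonymous.
Synonymous: 1 of 5.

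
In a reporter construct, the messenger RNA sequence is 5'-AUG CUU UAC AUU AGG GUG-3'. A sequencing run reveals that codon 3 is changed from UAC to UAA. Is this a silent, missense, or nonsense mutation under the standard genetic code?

Position 9 falls in codon 3: UAC → Tyr.
After the substitution the codon is UAA → Stop.
The new codon is a stop codon, so this is a nonsense mutation.

nonsense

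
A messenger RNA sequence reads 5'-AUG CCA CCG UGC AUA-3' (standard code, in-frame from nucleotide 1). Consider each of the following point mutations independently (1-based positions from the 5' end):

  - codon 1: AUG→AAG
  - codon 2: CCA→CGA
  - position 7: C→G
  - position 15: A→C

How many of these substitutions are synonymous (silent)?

Codon 1: AUG (Met) → AAG (Lys) — missense.
Codon 2: CCA (Pro) → CGA (Arg) — missense.
Codon 3: CCG (Pro) → GCG (Ala) — missense.
Codon 5: AUA (Ile) → AUC (Ile) — synonymous.
Synonymous: 1 of 4.

1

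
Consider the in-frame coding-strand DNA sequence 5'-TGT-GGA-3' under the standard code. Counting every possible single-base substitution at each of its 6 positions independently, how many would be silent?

4

Codon 1 (TGT, Cys): 1 synonymous substitution.
Codon 2 (GGA, Gly): 3 synonymous substitutions.
Total: 1 + 3 = 4.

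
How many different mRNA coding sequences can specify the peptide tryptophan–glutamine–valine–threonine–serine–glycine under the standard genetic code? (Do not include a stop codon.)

Trp: 1 codon.
Gln: 2 codons.
Val: 4 codons.
Thr: 4 codons.
Ser: 6 codons.
Gly: 4 codons.
1 × 2 × 4 × 4 × 6 × 4 = 768.

768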